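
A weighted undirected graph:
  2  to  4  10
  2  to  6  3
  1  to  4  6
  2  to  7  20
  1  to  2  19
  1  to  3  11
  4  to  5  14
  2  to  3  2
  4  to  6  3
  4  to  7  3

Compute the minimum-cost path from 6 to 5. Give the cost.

A few of the 6→5 routes:
6 → 2 → 4 → 5: 3 + 10 + 14 = 27
6 → 4 → 5: 3 + 14 = 17
6 → 2 → 3 → 1 → 4 → 5: 3 + 2 + 11 + 6 + 14 = 36
Best route has total 17.

17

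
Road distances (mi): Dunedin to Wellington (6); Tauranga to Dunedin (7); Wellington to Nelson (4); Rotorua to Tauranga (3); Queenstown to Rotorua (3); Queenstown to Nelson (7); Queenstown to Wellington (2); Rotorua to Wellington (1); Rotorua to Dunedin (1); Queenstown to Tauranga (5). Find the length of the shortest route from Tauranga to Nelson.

Comparing a few candidate routes:
Tauranga → Queenstown → Nelson: 5 + 7 = 12
Tauranga → Queenstown → Wellington → Nelson: 5 + 2 + 4 = 11
Tauranga → Rotorua → Queenstown → Wellington → Nelson: 3 + 3 + 2 + 4 = 12
Tauranga → Rotorua → Wellington → Queenstown → Nelson: 3 + 1 + 2 + 7 = 13
Tauranga → Rotorua → Wellington → Nelson: 3 + 1 + 4 = 8
Shortest: 8 mi.

8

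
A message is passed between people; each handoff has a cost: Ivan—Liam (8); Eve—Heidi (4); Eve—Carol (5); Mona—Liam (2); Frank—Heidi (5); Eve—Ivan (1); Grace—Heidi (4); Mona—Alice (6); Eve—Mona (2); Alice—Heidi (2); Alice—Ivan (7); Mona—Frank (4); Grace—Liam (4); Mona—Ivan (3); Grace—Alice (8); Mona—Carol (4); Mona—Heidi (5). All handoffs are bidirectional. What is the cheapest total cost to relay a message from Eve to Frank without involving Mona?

9

Candidate routes:
Eve→Ivan→Alice→Heidi→Frank: 1 + 7 + 2 + 5 = 15
Eve→Ivan→Liam→Grace→Heidi→Frank: 1 + 8 + 4 + 4 + 5 = 22
Eve→Ivan→Alice→Grace→Heidi→Frank: 1 + 7 + 8 + 4 + 5 = 25
Eve→Ivan→Liam→Grace→Alice→Heidi→Frank: 1 + 8 + 4 + 8 + 2 + 5 = 28
Eve→Heidi→Frank: 4 + 5 = 9
Shortest: 9.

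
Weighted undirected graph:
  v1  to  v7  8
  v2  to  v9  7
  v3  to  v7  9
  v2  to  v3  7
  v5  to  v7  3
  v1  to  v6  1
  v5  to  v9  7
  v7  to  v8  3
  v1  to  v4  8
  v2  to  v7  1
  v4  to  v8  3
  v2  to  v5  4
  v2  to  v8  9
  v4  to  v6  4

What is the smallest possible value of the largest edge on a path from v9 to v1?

7

Some routes from v9 to v1:
v9 → v5 → v2 → v7 → v8 → v4 → v1: max(7, 4, 1, 3, 3, 8) = 8
v9 → v5 → v2 → v7 → v8 → v4 → v6 → v1: max(7, 4, 1, 3, 3, 4, 1) = 7
v9 → v2 → v7 → v8 → v4 → v6 → v1: max(7, 1, 3, 3, 4, 1) = 7
v9 → v5 → v7 → v8 → v4 → v6 → v1: max(7, 3, 3, 3, 4, 1) = 7
v9 → v2 → v5 → v7 → v8 → v4 → v6 → v1: max(7, 4, 3, 3, 3, 4, 1) = 7
Smallest bottleneck: 7.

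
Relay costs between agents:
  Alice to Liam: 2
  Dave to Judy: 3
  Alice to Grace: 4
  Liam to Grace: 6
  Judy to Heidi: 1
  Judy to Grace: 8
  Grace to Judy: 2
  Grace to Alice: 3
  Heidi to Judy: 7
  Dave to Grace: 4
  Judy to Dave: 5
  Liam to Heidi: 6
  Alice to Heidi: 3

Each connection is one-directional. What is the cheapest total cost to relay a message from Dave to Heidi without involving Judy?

10

Paths from Dave to Heidi avoiding Judy:
Dave - Grace - Alice - Liam - Heidi: 4 + 3 + 2 + 6 = 15
Dave - Grace - Alice - Heidi: 4 + 3 + 3 = 10
The minimum is 10.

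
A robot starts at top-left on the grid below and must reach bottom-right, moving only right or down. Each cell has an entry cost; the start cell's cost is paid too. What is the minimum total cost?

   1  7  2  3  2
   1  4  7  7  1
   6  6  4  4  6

Take r0c0 → r0c1 → r0c2 → r0c3 → r0c4 → r1c4 → r2c4 for a total of 1 + 7 + 2 + 3 + 2 + 1 + 6 = 22.

22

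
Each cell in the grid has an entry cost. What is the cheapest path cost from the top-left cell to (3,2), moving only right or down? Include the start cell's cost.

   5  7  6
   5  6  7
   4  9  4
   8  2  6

30

Take r0c0 -> r1c0 -> r2c0 -> r3c0 -> r3c1 -> r3c2 for a total of 5 + 5 + 4 + 8 + 2 + 6 = 30.
(Top row then right column would cost 35.)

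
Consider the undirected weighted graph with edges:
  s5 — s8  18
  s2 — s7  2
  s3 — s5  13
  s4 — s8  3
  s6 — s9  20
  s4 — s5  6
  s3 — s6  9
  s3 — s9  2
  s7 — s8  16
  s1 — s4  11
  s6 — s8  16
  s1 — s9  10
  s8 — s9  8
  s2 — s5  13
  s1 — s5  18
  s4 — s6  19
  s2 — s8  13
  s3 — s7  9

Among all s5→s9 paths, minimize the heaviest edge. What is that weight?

Some routes from s5 to s9:
s5 → s4 → s1 → s9: max(6, 11, 10) = 11
s5 → s3 → s7 → s2 → s8 → s9: max(13, 9, 2, 13, 8) = 13
s5 → s3 → s7 → s2 → s8 → s4 → s1 → s9: max(13, 9, 2, 13, 3, 11, 10) = 13
s5 → s4 → s8 → s9: max(6, 3, 8) = 8
s5 → s3 → s9: max(13, 2) = 13
Smallest bottleneck: 8.

8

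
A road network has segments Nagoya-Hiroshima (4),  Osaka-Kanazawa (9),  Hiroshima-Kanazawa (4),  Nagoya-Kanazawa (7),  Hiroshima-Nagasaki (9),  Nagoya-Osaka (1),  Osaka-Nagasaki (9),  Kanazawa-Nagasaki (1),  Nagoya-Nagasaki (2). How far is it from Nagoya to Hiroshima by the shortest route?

Some routes from Nagoya to Hiroshima:
Nagoya - Nagasaki - Hiroshima: 2 + 9 = 11
Nagoya - Hiroshima: 4
Nagoya - Kanazawa - Hiroshima: 7 + 4 = 11
Nagoya - Osaka - Kanazawa - Hiroshima: 1 + 9 + 4 = 14
Nagoya - Nagasaki - Kanazawa - Hiroshima: 2 + 1 + 4 = 7
Best route has total 4 km.

4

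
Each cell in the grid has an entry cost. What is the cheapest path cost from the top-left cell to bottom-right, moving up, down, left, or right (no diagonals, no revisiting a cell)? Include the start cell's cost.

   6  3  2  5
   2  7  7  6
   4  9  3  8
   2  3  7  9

Path [0,0] -> [1,0] -> [2,0] -> [3,0] -> [3,1] -> [3,2] -> [3,3]: 6 + 2 + 4 + 2 + 3 + 7 + 9 = 33.

33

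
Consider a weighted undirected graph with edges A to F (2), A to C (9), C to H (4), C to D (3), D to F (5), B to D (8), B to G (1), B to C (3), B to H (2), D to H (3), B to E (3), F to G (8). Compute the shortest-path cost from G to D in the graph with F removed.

Some routes from G to D avoiding F:
G - B - C - D: 1 + 3 + 3 = 7
G - B - D: 1 + 8 = 9
G - B - H - D: 1 + 2 + 3 = 6
Best route has total 6.

6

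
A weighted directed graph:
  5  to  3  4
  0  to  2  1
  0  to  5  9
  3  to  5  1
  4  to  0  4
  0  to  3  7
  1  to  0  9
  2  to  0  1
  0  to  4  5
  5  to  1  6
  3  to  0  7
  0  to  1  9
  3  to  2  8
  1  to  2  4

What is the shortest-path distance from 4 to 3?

Routes from 4 to 3:
4 - 0 - 3: 4 + 7 = 11
4 - 0 - 5 - 3: 4 + 9 + 4 = 17
The minimum is 11.

11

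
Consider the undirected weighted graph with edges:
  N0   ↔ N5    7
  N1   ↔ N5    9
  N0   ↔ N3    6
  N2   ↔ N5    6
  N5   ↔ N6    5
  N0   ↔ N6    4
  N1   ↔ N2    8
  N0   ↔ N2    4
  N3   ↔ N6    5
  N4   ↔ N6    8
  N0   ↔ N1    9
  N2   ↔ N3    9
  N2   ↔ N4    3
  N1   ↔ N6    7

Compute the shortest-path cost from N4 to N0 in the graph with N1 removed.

7

Checking several routes:
N4 - N6 - N0: 8 + 4 = 12
N4 - N2 - N0: 3 + 4 = 7
N4 - N2 - N5 - N0: 3 + 6 + 7 = 16
N4 - N6 - N3 - N0: 8 + 5 + 6 = 19
N4 - N2 - N3 - N0: 3 + 9 + 6 = 18
N4 - N2 - N5 - N6 - N0: 3 + 6 + 5 + 4 = 18
Shortest: 7.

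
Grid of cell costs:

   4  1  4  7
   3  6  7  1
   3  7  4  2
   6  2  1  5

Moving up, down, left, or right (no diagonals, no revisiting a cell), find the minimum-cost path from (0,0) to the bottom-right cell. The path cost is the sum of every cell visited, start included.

24

Take (0,0)→(0,1)→(0,2)→(0,3)→(1,3)→(2,3)→(3,3) for a total of 4 + 1 + 4 + 7 + 1 + 2 + 5 = 24.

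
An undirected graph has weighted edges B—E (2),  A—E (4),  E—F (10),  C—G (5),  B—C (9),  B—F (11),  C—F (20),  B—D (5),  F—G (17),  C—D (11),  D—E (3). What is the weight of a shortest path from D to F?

Some routes from D to F:
D→B→F: 5 + 11 = 16
D→E→F: 3 + 10 = 13
D→B→E→F: 5 + 2 + 10 = 17
D→E→B→F: 3 + 2 + 11 = 16
Shortest: 13.

13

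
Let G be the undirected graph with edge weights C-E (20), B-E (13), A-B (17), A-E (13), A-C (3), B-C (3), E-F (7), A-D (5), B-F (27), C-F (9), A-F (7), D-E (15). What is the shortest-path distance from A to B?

6

Checking several routes:
A→C→B: 3 + 3 = 6
A→E→B: 13 + 13 = 26
A→B: 17
A→F→C→B: 7 + 9 + 3 = 19
A→F→E→B: 7 + 7 + 13 = 27
The minimum is 6.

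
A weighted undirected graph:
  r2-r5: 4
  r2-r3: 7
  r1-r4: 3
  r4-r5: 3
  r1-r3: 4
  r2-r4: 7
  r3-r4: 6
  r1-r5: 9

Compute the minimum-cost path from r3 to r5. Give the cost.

9

Comparing a few candidate routes:
r3→r1→r4→r5: 4 + 3 + 3 = 10
r3→r1→r5: 4 + 9 = 13
r3→r4→r2→r5: 6 + 7 + 4 = 17
r3→r4→r5: 6 + 3 = 9
r3→r2→r5: 7 + 4 = 11
Best route has total 9.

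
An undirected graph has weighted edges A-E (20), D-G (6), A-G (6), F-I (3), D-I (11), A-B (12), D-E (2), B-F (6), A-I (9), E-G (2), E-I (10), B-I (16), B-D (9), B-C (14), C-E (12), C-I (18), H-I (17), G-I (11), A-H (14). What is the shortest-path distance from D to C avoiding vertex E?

A few of the D→C routes:
D→B→C: 9 + 14 = 23
D→B→F→I→C: 9 + 6 + 3 + 18 = 36
D→G→I→C: 6 + 11 + 18 = 35
D→I→F→B→C: 11 + 3 + 6 + 14 = 34
D→I→C: 11 + 18 = 29
The minimum is 23.

23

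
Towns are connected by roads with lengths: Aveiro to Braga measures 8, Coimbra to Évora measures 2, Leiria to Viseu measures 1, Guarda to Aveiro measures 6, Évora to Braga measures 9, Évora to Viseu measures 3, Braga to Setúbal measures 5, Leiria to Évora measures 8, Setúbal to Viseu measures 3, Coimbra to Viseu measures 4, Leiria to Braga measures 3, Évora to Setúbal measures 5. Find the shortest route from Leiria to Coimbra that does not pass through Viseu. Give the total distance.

10

Routes from Leiria to Coimbra avoiding Viseu:
Leiria-Braga-Évora-Coimbra: 3 + 9 + 2 = 14
Leiria-Évora-Coimbra: 8 + 2 = 10
Leiria-Braga-Setúbal-Évora-Coimbra: 3 + 5 + 5 + 2 = 15
Shortest: 10.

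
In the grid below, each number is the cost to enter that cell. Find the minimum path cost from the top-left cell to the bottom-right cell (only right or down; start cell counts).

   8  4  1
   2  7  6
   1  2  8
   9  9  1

One optimal route is r0c0→r1c0→r2c0→r2c1→r2c2→r3c2.
Its cost is 8 + 2 + 1 + 2 + 8 + 1 = 22.
(Top row then right column would cost 28.)

22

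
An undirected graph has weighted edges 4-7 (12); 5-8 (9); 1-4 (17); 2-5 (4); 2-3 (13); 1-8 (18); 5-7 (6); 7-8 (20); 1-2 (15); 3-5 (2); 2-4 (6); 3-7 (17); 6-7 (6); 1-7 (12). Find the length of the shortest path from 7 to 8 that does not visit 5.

A few of the 7→8 routes:
7-4-1-8: 12 + 17 + 18 = 47
7-8: 20
7-1-8: 12 + 18 = 30
Shortest: 20.

20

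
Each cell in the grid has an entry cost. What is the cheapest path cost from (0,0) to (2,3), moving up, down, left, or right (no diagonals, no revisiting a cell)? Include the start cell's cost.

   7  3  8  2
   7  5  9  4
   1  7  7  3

27

One optimal route is (0,0) → (0,1) → (0,2) → (0,3) → (1,3) → (2,3).
Its cost is 7 + 3 + 8 + 2 + 4 + 3 = 27.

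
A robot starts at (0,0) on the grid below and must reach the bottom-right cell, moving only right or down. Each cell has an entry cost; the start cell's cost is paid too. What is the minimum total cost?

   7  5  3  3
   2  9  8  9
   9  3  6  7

Path (0,0)→(0,1)→(0,2)→(0,3)→(1,3)→(2,3): 7 + 5 + 3 + 3 + 9 + 7 = 34.

34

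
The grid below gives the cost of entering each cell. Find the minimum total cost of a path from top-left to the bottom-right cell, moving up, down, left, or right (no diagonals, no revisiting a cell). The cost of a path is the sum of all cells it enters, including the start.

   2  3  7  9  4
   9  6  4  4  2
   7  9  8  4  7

One optimal route is r0c0→r0c1→r1c1→r1c2→r1c3→r1c4→r2c4.
Its cost is 2 + 3 + 6 + 4 + 4 + 2 + 7 = 28.

28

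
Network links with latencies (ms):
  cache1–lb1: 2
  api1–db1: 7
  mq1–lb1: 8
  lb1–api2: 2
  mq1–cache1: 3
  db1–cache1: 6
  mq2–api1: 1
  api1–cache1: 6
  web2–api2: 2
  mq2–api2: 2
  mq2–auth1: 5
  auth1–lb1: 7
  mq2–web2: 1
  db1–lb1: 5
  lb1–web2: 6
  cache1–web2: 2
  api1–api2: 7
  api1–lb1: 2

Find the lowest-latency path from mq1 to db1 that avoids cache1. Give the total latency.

13

Some routes from mq1 to db1 avoiding cache1:
mq1→lb1→api2→mq2→api1→db1: 8 + 2 + 2 + 1 + 7 = 20
mq1→lb1→api1→db1: 8 + 2 + 7 = 17
mq1→lb1→api2→web2→mq2→api1→db1: 8 + 2 + 2 + 1 + 1 + 7 = 21
mq1→lb1→db1: 8 + 5 = 13
Shortest: 13 ms.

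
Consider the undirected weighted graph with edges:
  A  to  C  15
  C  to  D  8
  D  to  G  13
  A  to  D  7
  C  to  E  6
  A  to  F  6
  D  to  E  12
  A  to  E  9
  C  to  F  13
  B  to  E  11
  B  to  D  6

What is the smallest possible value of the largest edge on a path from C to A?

8

Checking several routes:
C→E→D→A: max(6, 12, 7) = 12
C→D→A: max(8, 7) = 8
C→E→A: max(6, 9) = 9
C→D→E→A: max(8, 12, 9) = 12
C→D→B→E→A: max(8, 6, 11, 9) = 11
C→E→B→D→A: max(6, 11, 6, 7) = 11
Best route has worst link 8.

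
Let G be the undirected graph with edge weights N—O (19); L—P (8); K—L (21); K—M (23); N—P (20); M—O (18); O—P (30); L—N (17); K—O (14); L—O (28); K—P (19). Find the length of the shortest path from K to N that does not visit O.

Some routes from K to N avoiding O:
K-P-L-N: 19 + 8 + 17 = 44
K-P-N: 19 + 20 = 39
K-L-N: 21 + 17 = 38
Shortest: 38.

38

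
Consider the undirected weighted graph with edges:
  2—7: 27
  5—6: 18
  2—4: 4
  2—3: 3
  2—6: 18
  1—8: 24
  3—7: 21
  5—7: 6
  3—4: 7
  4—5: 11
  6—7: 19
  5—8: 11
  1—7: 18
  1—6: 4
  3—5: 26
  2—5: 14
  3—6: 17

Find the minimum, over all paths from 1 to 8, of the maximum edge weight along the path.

Some routes from 1 to 8:
1 -> 6 -> 3 -> 2 -> 4 -> 5 -> 8: max(4, 17, 3, 4, 11, 11) = 17
1 -> 6 -> 2 -> 5 -> 8: max(4, 18, 14, 11) = 18
1 -> 7 -> 5 -> 8: max(18, 6, 11) = 18
1 -> 6 -> 3 -> 4 -> 5 -> 8: max(4, 17, 7, 11, 11) = 17
1 -> 6 -> 3 -> 4 -> 2 -> 5 -> 8: max(4, 17, 7, 4, 14, 11) = 17
1 -> 6 -> 3 -> 2 -> 5 -> 8: max(4, 17, 3, 14, 11) = 17
The minimum achievable maximum is 17.

17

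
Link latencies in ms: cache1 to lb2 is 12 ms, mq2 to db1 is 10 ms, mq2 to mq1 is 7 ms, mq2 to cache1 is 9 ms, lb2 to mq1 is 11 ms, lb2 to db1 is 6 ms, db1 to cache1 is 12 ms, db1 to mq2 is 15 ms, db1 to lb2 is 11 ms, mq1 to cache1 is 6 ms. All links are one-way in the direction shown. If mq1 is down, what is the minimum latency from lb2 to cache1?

18

Routes from lb2 to cache1 avoiding mq1:
lb2 -> db1 -> cache1: 6 + 12 = 18
lb2 -> db1 -> mq2 -> cache1: 6 + 15 + 9 = 30
Shortest: 18 ms.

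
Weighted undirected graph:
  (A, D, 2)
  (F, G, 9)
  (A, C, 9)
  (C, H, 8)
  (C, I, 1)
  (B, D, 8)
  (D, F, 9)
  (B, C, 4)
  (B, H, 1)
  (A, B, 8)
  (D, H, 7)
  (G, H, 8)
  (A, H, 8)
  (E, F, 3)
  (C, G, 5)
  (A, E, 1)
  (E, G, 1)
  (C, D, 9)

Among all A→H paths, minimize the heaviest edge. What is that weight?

Some routes from A to H:
A→B→C→H: max(8, 4, 8) = 8
A→E→G→C→B→H: max(1, 1, 5, 4, 1) = 5
A→D→H: max(2, 7) = 7
Best route has worst link 5.

5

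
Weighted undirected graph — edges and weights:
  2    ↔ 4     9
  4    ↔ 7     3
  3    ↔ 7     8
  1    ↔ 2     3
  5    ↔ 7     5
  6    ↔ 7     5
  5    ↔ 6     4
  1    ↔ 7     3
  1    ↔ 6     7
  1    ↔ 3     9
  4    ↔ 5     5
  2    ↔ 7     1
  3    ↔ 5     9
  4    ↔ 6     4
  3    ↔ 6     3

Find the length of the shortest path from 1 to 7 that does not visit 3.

Comparing a few candidate routes:
1-2-4-7: 3 + 9 + 3 = 15
1-7: 3
1-2-7: 3 + 1 = 4
1-6-7: 7 + 5 = 12
1-6-4-7: 7 + 4 + 3 = 14
Best route has total 3.

3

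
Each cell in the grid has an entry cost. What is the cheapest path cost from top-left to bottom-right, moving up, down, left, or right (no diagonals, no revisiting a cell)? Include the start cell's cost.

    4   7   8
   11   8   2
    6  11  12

33

One optimal route is (0,0)→(0,1)→(0,2)→(1,2)→(2,2).
Its cost is 4 + 7 + 8 + 2 + 12 = 33.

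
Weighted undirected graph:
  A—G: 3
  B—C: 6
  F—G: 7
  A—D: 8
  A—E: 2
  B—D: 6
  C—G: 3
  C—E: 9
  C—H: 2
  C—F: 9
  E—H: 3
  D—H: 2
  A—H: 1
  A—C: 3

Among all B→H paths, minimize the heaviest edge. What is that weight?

6

Comparing a few candidate routes:
B -> C -> A -> H: max(6, 3, 1) = 6
B -> C -> A -> E -> H: max(6, 3, 2, 3) = 6
B -> C -> G -> A -> H: max(6, 3, 3, 1) = 6
B -> C -> G -> A -> E -> H: max(6, 3, 3, 2, 3) = 6
B -> D -> H: max(6, 2) = 6
Smallest bottleneck: 6.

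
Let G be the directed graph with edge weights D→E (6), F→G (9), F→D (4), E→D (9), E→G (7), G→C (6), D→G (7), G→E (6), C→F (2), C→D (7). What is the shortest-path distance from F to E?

10

Comparing a few candidate routes:
F -> D -> E: 4 + 6 = 10
F -> D -> G -> E: 4 + 7 + 6 = 17
F -> G -> E: 9 + 6 = 15
Shortest: 10.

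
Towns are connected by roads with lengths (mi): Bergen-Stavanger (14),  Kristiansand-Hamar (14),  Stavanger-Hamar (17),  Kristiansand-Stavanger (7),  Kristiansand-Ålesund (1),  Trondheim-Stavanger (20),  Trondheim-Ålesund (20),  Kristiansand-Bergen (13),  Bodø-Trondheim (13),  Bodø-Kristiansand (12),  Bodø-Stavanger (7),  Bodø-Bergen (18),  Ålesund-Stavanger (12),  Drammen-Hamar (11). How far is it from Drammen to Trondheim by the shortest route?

A few of the Drammen→Trondheim routes:
Drammen - Hamar - Stavanger - Bodø - Trondheim: 11 + 17 + 7 + 13 = 48
Drammen - Hamar - Kristiansand - Ålesund - Trondheim: 11 + 14 + 1 + 20 = 46
Drammen - Hamar - Stavanger - Trondheim: 11 + 17 + 20 = 48
The minimum is 46 mi.

46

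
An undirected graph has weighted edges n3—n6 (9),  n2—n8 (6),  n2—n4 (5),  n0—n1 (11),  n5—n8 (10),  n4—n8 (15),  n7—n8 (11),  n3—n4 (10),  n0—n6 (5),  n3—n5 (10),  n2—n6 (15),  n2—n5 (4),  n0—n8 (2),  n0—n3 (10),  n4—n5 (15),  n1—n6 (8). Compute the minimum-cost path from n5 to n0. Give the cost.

12

Some routes from n5 to n0:
n5→n3→n0: 10 + 10 = 20
n5→n2→n6→n0: 4 + 15 + 5 = 24
n5→n2→n8→n0: 4 + 6 + 2 = 12
n5→n8→n0: 10 + 2 = 12
Shortest: 12.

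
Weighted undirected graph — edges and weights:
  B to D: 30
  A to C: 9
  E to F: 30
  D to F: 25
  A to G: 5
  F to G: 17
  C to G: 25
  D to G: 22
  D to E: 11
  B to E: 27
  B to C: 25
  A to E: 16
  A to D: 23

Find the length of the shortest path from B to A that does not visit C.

Some routes from B to A avoiding C:
B - D - A: 30 + 23 = 53
B - E - A: 27 + 16 = 43
B - D - G - A: 30 + 22 + 5 = 57
The minimum is 43.

43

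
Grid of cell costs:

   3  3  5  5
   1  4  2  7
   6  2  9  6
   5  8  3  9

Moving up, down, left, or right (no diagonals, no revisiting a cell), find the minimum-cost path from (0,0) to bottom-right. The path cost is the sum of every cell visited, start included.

30

Take (0,0) -> (1,0) -> (1,1) -> (2,1) -> (3,1) -> (3,2) -> (3,3) for a total of 3 + 1 + 4 + 2 + 8 + 3 + 9 = 30.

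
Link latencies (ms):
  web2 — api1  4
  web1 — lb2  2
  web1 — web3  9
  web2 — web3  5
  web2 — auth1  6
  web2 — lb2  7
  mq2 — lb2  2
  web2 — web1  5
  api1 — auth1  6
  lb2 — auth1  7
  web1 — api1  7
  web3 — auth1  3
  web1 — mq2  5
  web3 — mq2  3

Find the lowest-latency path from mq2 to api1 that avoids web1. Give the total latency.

12

A few of the mq2→api1 routes:
mq2 -> web3 -> web2 -> api1: 3 + 5 + 4 = 12
mq2 -> lb2 -> web2 -> api1: 2 + 7 + 4 = 13
mq2 -> web3 -> auth1 -> api1: 3 + 3 + 6 = 12
Best route has total 12 ms.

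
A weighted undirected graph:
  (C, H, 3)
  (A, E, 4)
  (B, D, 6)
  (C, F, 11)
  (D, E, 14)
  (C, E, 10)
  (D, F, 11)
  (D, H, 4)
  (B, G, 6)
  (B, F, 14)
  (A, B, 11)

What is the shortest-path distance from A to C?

14

Some routes from A to C:
A → B → F → C: 11 + 14 + 11 = 36
A → B → D → F → C: 11 + 6 + 11 + 11 = 39
A → E → D → H → C: 4 + 14 + 4 + 3 = 25
A → B → D → H → C: 11 + 6 + 4 + 3 = 24
A → E → C: 4 + 10 = 14
Best route has total 14.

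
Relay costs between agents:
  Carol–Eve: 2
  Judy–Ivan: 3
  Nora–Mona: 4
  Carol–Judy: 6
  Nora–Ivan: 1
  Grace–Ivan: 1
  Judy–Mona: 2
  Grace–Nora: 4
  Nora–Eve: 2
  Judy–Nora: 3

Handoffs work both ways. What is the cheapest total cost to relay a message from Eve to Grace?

4

Checking several routes:
Eve-Carol-Judy-Ivan-Grace: 2 + 6 + 3 + 1 = 12
Eve-Nora-Judy-Ivan-Grace: 2 + 3 + 3 + 1 = 9
Eve-Nora-Grace: 2 + 4 = 6
Eve-Nora-Mona-Judy-Ivan-Grace: 2 + 4 + 2 + 3 + 1 = 12
Eve-Nora-Ivan-Grace: 2 + 1 + 1 = 4
The minimum is 4.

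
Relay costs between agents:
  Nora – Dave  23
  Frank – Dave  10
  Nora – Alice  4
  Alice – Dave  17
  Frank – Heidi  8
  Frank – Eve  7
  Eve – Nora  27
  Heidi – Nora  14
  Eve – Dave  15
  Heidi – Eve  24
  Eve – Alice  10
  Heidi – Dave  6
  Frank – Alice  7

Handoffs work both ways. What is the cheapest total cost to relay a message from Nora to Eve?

Comparing a few candidate routes:
Nora → Eve: 27
Nora → Heidi → Frank → Eve: 14 + 8 + 7 = 29
Nora → Alice → Eve: 4 + 10 = 14
Nora → Alice → Frank → Eve: 4 + 7 + 7 = 18
Best route has total 14.

14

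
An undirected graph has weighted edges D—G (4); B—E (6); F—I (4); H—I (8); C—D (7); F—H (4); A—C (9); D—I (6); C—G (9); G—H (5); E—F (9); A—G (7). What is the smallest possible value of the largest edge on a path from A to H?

Some routes from A to H:
A-G-H: max(7, 5) = 7
A-G-D-I-H: max(7, 4, 6, 8) = 8
A-G-D-I-F-H: max(7, 4, 6, 4, 4) = 7
A-C-G-H: max(9, 9, 5) = 9
Smallest bottleneck: 7.

7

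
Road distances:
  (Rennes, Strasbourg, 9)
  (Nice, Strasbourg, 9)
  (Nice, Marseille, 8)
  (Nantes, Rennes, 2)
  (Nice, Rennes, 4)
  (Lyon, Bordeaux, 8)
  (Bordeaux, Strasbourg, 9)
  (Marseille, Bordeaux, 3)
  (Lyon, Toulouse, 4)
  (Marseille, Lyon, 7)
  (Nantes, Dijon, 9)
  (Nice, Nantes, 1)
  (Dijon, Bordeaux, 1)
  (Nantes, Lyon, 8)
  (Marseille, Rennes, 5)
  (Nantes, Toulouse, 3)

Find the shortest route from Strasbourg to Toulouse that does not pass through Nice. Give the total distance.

Checking several routes:
Strasbourg→Rennes→Nantes→Toulouse: 9 + 2 + 3 = 14
Strasbourg→Bordeaux→Lyon→Toulouse: 9 + 8 + 4 = 21
Strasbourg→Bordeaux→Marseille→Rennes→Nantes→Toulouse: 9 + 3 + 5 + 2 + 3 = 22
Shortest: 14.

14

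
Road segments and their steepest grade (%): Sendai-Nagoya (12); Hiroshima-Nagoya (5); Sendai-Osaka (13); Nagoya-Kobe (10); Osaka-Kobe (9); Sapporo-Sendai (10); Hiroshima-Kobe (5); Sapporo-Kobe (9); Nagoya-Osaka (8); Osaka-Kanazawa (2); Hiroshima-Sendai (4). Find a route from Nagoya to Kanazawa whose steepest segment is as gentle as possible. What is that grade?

8

Checking several routes:
Nagoya-Hiroshima-Sendai-Sapporo-Kobe-Osaka-Kanazawa: max(5, 4, 10, 9, 9, 2) = 10
Nagoya-Osaka-Kanazawa: max(8, 2) = 8
Nagoya-Hiroshima-Kobe-Osaka-Kanazawa: max(5, 5, 9, 2) = 9
Nagoya-Kobe-Osaka-Kanazawa: max(10, 9, 2) = 10
The minimum achievable maximum is 8%.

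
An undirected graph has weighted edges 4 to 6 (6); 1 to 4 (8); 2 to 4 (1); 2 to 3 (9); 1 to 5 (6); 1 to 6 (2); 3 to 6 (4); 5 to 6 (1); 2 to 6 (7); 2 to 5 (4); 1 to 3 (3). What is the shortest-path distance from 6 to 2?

Comparing a few candidate routes:
6 - 4 - 2: 6 + 1 = 7
6 - 5 - 2: 1 + 4 = 5
6 - 3 - 2: 4 + 9 = 13
6 - 2: 7
6 - 1 - 4 - 2: 2 + 8 + 1 = 11
6 - 1 - 5 - 2: 2 + 6 + 4 = 12
The minimum is 5.

5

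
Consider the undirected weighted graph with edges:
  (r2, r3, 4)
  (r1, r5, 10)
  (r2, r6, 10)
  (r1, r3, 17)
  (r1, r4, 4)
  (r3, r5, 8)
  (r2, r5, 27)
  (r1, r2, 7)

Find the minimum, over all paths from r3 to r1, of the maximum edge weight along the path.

7

A few of the r3→r1 routes:
r3→r2→r1: max(4, 7) = 7
r3→r5→r1: max(8, 10) = 10
r3→r1: max(17) = 17
The minimum achievable maximum is 7.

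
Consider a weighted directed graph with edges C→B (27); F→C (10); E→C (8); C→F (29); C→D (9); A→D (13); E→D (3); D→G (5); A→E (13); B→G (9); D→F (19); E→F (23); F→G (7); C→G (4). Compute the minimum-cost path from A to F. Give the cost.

32

A few of the A→F routes:
A - E - D - F: 13 + 3 + 19 = 35
A - E - C - D - F: 13 + 8 + 9 + 19 = 49
A - E - F: 13 + 23 = 36
A - D - F: 13 + 19 = 32
Best route has total 32.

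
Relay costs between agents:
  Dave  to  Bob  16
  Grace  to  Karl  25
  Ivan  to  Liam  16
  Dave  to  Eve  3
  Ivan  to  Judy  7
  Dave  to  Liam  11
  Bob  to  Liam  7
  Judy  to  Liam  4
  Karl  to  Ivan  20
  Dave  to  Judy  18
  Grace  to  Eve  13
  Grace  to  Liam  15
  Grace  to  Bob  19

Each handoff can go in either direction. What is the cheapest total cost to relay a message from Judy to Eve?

Checking several routes:
Judy -> Dave -> Eve: 18 + 3 = 21
Judy -> Liam -> Bob -> Dave -> Eve: 4 + 7 + 16 + 3 = 30
Judy -> Liam -> Grace -> Eve: 4 + 15 + 13 = 32
Judy -> Liam -> Dave -> Eve: 4 + 11 + 3 = 18
Best route has total 18.

18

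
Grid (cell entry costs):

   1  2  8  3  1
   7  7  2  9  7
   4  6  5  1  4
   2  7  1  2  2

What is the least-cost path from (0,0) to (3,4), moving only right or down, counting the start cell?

One optimal route is [0,0]→[0,1]→[1,1]→[1,2]→[2,2]→[2,3]→[3,3]→[3,4].
Its cost is 1 + 2 + 7 + 2 + 5 + 1 + 2 + 2 = 22.
For comparison, the top-then-right route costs 28.

22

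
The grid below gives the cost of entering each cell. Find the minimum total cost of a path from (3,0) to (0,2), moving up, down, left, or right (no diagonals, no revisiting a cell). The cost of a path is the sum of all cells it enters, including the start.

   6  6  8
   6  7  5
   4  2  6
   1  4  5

26

One optimal route is [3,0]→[2,0]→[2,1]→[2,2]→[1,2]→[0,2].
Its cost is 1 + 4 + 2 + 6 + 5 + 8 = 26.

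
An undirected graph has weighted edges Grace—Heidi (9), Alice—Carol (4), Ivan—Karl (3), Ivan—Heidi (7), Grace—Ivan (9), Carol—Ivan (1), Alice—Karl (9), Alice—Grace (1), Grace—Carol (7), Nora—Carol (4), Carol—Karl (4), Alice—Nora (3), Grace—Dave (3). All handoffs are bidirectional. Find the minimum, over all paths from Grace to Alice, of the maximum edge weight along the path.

1

Comparing a few candidate routes:
Grace -> Alice: max(1) = 1
Grace -> Carol -> Karl -> Alice: max(7, 4, 9) = 9
Grace -> Ivan -> Carol -> Nora -> Alice: max(9, 1, 4, 3) = 9
Grace -> Carol -> Alice: max(7, 4) = 7
Grace -> Carol -> Nora -> Alice: max(7, 4, 3) = 7
Grace -> Carol -> Ivan -> Karl -> Alice: max(7, 1, 3, 9) = 9
Smallest bottleneck: 1.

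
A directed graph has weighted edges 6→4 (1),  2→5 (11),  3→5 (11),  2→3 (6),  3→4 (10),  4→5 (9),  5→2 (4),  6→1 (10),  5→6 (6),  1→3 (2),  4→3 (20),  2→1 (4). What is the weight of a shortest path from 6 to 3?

12

Checking several routes:
6→1→3: 10 + 2 = 12
6→4→5→2→3: 1 + 9 + 4 + 6 = 20
6→4→5→2→1→3: 1 + 9 + 4 + 4 + 2 = 20
The minimum is 12.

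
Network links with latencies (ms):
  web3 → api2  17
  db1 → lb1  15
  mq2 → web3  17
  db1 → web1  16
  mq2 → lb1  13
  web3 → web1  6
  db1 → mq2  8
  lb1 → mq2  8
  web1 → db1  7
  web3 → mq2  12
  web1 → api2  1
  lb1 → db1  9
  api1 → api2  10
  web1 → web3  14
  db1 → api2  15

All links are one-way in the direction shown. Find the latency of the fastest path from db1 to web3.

Candidate routes:
db1 -> web1 -> web3: 16 + 14 = 30
db1 -> mq2 -> web3: 8 + 17 = 25
db1 -> lb1 -> mq2 -> web3: 15 + 8 + 17 = 40
Shortest: 25 ms.

25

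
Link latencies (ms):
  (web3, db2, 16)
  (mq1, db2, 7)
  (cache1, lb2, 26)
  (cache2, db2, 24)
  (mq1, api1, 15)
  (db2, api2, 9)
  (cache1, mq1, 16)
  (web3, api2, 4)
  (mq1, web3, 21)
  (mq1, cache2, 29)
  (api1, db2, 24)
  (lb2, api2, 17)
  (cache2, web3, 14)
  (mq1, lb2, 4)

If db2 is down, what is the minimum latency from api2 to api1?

Paths from api2 to api1 avoiding db2:
api2→web3→cache2→mq1→api1: 4 + 14 + 29 + 15 = 62
api2→lb2→cache1→mq1→api1: 17 + 26 + 16 + 15 = 74
api2→lb2→mq1→api1: 17 + 4 + 15 = 36
api2→web3→mq1→api1: 4 + 21 + 15 = 40
Best route has total 36 ms.

36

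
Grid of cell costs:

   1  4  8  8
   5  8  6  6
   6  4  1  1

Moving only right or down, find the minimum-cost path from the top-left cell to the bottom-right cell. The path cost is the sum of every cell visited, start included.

18

Best path: [0,0]→[1,0]→[2,0]→[2,1]→[2,2]→[2,3]
Cost: 1 + 5 + 6 + 4 + 1 + 1 = 18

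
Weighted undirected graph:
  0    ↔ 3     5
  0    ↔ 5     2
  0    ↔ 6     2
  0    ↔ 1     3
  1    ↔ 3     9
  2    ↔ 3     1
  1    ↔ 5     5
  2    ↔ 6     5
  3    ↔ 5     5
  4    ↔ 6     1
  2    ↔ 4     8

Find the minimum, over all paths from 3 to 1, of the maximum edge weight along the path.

Comparing a few candidate routes:
3→5→0→1: max(5, 2, 3) = 5
3→2→6→0→5→1: max(1, 5, 2, 2, 5) = 5
3→5→1: max(5, 5) = 5
3→2→6→0→1: max(1, 5, 2, 3) = 5
Best route has worst link 5.

5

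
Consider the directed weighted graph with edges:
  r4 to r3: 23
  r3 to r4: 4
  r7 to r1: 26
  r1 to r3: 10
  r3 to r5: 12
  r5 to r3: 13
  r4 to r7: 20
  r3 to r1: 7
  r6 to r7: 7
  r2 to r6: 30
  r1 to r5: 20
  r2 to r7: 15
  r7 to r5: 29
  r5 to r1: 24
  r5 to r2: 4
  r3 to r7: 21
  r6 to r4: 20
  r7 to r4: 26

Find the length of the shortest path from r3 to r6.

Checking several routes:
r3 - r5 - r2 - r6: 12 + 4 + 30 = 46
r3 - r7 - r5 - r2 - r6: 21 + 29 + 4 + 30 = 84
r3 - r1 - r5 - r2 - r6: 7 + 20 + 4 + 30 = 61
r3 - r4 - r7 - r5 - r2 - r6: 4 + 20 + 29 + 4 + 30 = 87
Best route has total 46.

46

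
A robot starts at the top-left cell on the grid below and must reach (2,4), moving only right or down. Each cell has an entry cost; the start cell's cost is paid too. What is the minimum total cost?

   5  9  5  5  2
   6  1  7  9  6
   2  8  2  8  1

30

Best path: r0c0 r1c0 r1c1 r1c2 r2c2 r2c3 r2c4
Cost: 5 + 6 + 1 + 7 + 2 + 8 + 1 = 30
For comparison, the top-then-right route costs 33.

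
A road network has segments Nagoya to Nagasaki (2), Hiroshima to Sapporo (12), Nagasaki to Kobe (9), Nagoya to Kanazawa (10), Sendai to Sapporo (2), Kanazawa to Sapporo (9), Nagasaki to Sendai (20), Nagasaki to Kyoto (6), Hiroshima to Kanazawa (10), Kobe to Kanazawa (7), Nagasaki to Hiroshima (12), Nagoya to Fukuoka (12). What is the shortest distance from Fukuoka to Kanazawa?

22

Checking several routes:
Fukuoka-Nagoya-Nagasaki-Hiroshima-Kanazawa: 12 + 2 + 12 + 10 = 36
Fukuoka-Nagoya-Kanazawa: 12 + 10 = 22
Fukuoka-Nagoya-Nagasaki-Kobe-Kanazawa: 12 + 2 + 9 + 7 = 30
Fukuoka-Nagoya-Nagasaki-Hiroshima-Sapporo-Kanazawa: 12 + 2 + 12 + 12 + 9 = 47
Fukuoka-Nagoya-Nagasaki-Sendai-Sapporo-Kanazawa: 12 + 2 + 20 + 2 + 9 = 45
The minimum is 22 km.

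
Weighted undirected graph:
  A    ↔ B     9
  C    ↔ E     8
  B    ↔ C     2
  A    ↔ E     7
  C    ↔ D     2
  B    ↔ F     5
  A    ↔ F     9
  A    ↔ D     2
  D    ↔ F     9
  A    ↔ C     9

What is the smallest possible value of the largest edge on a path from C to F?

Some routes from C to F:
C→D→F: max(2, 9) = 9
C→D→A→B→F: max(2, 2, 9, 5) = 9
C→B→A→F: max(2, 9, 9) = 9
C→B→F: max(2, 5) = 5
C→D→A→F: max(2, 2, 9) = 9
Smallest bottleneck: 5.

5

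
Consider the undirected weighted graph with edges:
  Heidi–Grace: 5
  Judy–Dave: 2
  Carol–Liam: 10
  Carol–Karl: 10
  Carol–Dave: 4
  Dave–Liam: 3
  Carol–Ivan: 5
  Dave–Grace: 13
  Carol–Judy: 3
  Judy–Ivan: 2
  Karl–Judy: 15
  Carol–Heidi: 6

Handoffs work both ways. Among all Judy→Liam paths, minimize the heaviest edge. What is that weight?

3

Checking several routes:
Judy - Dave - Liam: max(2, 3) = 3
Judy - Ivan - Carol - Liam: max(2, 5, 10) = 10
Judy - Carol - Dave - Liam: max(3, 4, 3) = 4
Judy - Ivan - Carol - Dave - Liam: max(2, 5, 4, 3) = 5
Judy - Dave - Carol - Liam: max(2, 4, 10) = 10
Judy - Carol - Liam: max(3, 10) = 10
The minimum achievable maximum is 3.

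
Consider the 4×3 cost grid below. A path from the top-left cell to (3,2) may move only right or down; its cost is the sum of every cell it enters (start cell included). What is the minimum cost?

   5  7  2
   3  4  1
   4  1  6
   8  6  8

One optimal route is r0c0→r1c0→r1c1→r1c2→r2c2→r3c2.
Its cost is 5 + 3 + 4 + 1 + 6 + 8 = 27.
(Top row then right column would cost 29.)

27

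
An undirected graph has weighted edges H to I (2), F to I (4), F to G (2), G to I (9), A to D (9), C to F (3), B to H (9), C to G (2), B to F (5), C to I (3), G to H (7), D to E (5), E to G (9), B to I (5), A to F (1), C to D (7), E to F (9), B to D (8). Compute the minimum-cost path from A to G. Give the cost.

Checking several routes:
A - F - I - C - G: 1 + 4 + 3 + 2 = 10
A - F - G: 1 + 2 = 3
A - F - I - H - G: 1 + 4 + 2 + 7 = 14
A - F - C - G: 1 + 3 + 2 = 6
A - F - I - G: 1 + 4 + 9 = 14
Best route has total 3.

3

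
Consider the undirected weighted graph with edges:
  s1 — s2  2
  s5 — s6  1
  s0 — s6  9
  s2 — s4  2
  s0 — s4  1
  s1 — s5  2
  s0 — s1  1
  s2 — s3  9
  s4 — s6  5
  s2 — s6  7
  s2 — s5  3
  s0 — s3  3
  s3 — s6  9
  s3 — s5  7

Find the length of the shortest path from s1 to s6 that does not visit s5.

7

Some routes from s1 to s6 avoiding s5:
s1→s0→s4→s2→s6: 1 + 1 + 2 + 7 = 11
s1→s2→s6: 2 + 7 = 9
s1→s0→s4→s6: 1 + 1 + 5 = 7
s1→s2→s4→s6: 2 + 2 + 5 = 9
s1→s0→s6: 1 + 9 = 10
s1→s0→s3→s6: 1 + 3 + 9 = 13
Shortest: 7.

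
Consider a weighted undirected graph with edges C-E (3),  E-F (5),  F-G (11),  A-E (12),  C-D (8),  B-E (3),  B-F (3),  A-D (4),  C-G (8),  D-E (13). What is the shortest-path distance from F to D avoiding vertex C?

Paths from F to D avoiding C:
F - B - E - A - D: 3 + 3 + 12 + 4 = 22
F - B - E - D: 3 + 3 + 13 = 19
F - E - A - D: 5 + 12 + 4 = 21
F - E - D: 5 + 13 = 18
Shortest: 18.

18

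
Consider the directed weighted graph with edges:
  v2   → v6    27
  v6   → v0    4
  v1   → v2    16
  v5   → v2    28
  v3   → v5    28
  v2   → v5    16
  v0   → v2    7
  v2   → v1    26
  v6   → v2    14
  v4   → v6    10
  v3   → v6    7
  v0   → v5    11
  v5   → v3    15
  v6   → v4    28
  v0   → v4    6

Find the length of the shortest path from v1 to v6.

Paths from v1 to v6:
v1-v2-v5-v3-v6: 16 + 16 + 15 + 7 = 54
v1-v2-v6: 16 + 27 = 43
The minimum is 43.

43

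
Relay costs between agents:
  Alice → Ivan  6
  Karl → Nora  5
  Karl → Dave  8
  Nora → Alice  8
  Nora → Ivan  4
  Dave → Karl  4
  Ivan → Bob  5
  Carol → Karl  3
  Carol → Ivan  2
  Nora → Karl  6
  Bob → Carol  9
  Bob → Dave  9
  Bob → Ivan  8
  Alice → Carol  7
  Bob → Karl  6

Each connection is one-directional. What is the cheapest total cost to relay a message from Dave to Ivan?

Paths from Dave to Ivan:
Dave - Karl - Nora - Alice - Carol - Ivan: 4 + 5 + 8 + 7 + 2 = 26
Dave - Karl - Nora - Ivan: 4 + 5 + 4 = 13
Dave - Karl - Nora - Alice - Ivan: 4 + 5 + 8 + 6 = 23
The minimum is 13.

13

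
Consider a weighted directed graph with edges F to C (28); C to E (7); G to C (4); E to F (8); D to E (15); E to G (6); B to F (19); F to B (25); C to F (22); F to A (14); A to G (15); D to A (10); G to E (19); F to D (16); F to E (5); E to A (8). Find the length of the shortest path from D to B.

Routes from D to B:
D-A-G-E-F-B: 10 + 15 + 19 + 8 + 25 = 77
D-E-G-C-F-B: 15 + 6 + 4 + 22 + 25 = 72
D-E-A-G-C-F-B: 15 + 8 + 15 + 4 + 22 + 25 = 89
D-A-G-C-E-F-B: 10 + 15 + 4 + 7 + 8 + 25 = 69
D-E-F-B: 15 + 8 + 25 = 48
D-A-G-C-F-B: 10 + 15 + 4 + 22 + 25 = 76
Shortest: 48.

48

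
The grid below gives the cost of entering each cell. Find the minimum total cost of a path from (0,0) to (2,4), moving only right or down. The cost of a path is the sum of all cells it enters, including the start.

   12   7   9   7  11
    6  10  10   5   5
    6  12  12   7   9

54

Best path: [0,0] [0,1] [0,2] [0,3] [1,3] [1,4] [2,4]
Cost: 12 + 7 + 9 + 7 + 5 + 5 + 9 = 54
(Top row then right column would cost 60.)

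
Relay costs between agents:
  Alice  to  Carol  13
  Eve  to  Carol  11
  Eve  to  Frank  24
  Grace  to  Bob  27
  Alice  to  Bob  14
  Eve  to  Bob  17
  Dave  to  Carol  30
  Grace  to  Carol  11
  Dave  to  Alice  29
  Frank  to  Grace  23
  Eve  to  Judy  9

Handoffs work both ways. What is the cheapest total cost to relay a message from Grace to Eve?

22

Checking several routes:
Grace - Bob - Eve: 27 + 17 = 44
Grace - Carol - Alice - Bob - Eve: 11 + 13 + 14 + 17 = 55
Grace - Frank - Eve: 23 + 24 = 47
Grace - Carol - Eve: 11 + 11 = 22
Grace - Bob - Alice - Carol - Eve: 27 + 14 + 13 + 11 = 65
Best route has total 22.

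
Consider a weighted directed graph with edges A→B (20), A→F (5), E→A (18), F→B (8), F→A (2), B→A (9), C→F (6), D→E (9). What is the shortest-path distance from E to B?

31

Paths from E to B:
E-A-B: 18 + 20 = 38
E-A-F-B: 18 + 5 + 8 = 31
The minimum is 31.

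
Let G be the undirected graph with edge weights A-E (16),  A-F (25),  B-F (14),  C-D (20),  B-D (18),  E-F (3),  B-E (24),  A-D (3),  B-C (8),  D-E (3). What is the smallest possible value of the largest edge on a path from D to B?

14

Comparing a few candidate routes:
D→B: max(18) = 18
D→E→F→B: max(3, 3, 14) = 14
D→A→E→F→B: max(3, 16, 3, 14) = 16
Smallest bottleneck: 14.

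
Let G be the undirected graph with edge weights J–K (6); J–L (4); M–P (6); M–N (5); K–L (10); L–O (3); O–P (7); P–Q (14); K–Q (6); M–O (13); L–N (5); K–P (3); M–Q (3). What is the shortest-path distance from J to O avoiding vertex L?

16

A few of the J→O routes:
J → K → P → M → O: 6 + 3 + 6 + 13 = 28
J → K → P → Q → M → O: 6 + 3 + 14 + 3 + 13 = 39
J → K → Q → P → O: 6 + 6 + 14 + 7 = 33
J → K → P → O: 6 + 3 + 7 = 16
J → K → Q → M → P → O: 6 + 6 + 3 + 6 + 7 = 28
J → K → Q → M → O: 6 + 6 + 3 + 13 = 28
The minimum is 16.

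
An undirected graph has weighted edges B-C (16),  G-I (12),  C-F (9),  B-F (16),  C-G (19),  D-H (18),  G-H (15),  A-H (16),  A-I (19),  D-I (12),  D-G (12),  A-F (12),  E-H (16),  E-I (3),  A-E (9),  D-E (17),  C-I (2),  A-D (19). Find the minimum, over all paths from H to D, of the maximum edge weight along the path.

Some routes from H to D:
H → G → I → D: max(15, 12, 12) = 15
H → E → I → G → D: max(16, 3, 12, 12) = 16
H → E → I → D: max(16, 3, 12) = 16
H → G → D: max(15, 12) = 15
Smallest bottleneck: 15.

15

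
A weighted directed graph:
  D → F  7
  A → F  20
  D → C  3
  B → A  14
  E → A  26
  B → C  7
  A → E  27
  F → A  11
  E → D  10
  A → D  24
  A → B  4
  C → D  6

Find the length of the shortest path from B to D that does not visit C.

Routes from B to D avoiding C:
B-A-D: 14 + 24 = 38
B-A-E-D: 14 + 27 + 10 = 51
The minimum is 38.

38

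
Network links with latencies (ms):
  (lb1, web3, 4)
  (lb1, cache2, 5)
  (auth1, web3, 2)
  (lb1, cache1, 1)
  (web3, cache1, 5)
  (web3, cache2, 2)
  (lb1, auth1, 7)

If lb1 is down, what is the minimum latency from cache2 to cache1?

7

Candidate routes:
cache2 - web3 - cache1: 2 + 5 = 7
Best route has total 7 ms.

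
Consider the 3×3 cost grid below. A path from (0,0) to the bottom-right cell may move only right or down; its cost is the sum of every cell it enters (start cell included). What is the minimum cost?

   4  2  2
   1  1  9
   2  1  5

12

Cheapest: (0,0) (1,0) (1,1) (2,1) (2,2)
  4 + 1 + 1 + 1 + 5 = 12
(Top row then right column would cost 22.)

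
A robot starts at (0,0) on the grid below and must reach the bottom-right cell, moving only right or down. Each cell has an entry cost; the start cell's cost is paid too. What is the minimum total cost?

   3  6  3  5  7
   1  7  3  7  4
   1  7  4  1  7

Cheapest: (0,0) → (1,0) → (2,0) → (2,1) → (2,2) → (2,3) → (2,4)
  3 + 1 + 1 + 7 + 4 + 1 + 7 = 24
(Top row then right column would cost 35.)

24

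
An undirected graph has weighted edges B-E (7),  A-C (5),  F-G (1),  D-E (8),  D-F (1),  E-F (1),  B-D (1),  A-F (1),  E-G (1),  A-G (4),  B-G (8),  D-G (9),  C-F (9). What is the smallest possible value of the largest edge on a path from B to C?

5

Some routes from B to C:
B -> D -> F -> A -> C: max(1, 1, 1, 5) = 5
B -> E -> F -> A -> C: max(7, 1, 1, 5) = 7
B -> D -> F -> E -> G -> A -> C: max(1, 1, 1, 1, 4, 5) = 5
B -> E -> F -> G -> A -> C: max(7, 1, 1, 4, 5) = 7
B -> D -> F -> G -> A -> C: max(1, 1, 1, 4, 5) = 5
Smallest bottleneck: 5.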